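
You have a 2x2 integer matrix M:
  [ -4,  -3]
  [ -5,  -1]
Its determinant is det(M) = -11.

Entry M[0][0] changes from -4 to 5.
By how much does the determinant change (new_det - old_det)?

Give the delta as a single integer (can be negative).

Answer: -9

Derivation:
Cofactor C_00 = -1
Entry delta = 5 - -4 = 9
Det delta = entry_delta * cofactor = 9 * -1 = -9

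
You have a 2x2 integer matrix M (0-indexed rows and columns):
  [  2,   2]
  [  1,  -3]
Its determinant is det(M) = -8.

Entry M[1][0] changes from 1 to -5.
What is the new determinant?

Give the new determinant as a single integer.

det is linear in row 1: changing M[1][0] by delta changes det by delta * cofactor(1,0).
Cofactor C_10 = (-1)^(1+0) * minor(1,0) = -2
Entry delta = -5 - 1 = -6
Det delta = -6 * -2 = 12
New det = -8 + 12 = 4

Answer: 4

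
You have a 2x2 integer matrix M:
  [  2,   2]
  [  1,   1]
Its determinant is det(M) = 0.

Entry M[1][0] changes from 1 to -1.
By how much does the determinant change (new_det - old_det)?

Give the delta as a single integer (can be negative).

Cofactor C_10 = -2
Entry delta = -1 - 1 = -2
Det delta = entry_delta * cofactor = -2 * -2 = 4

Answer: 4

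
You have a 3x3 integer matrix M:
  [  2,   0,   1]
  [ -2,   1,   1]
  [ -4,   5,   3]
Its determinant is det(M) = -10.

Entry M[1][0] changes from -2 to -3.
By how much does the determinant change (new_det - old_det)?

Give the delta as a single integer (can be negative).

Cofactor C_10 = 5
Entry delta = -3 - -2 = -1
Det delta = entry_delta * cofactor = -1 * 5 = -5

Answer: -5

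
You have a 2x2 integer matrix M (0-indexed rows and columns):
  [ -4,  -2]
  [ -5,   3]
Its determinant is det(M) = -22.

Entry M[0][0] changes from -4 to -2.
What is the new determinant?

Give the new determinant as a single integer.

det is linear in row 0: changing M[0][0] by delta changes det by delta * cofactor(0,0).
Cofactor C_00 = (-1)^(0+0) * minor(0,0) = 3
Entry delta = -2 - -4 = 2
Det delta = 2 * 3 = 6
New det = -22 + 6 = -16

Answer: -16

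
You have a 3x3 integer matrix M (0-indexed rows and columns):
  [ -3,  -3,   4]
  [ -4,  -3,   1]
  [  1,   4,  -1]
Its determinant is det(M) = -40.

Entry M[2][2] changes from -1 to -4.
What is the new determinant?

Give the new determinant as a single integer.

Answer: -31

Derivation:
det is linear in row 2: changing M[2][2] by delta changes det by delta * cofactor(2,2).
Cofactor C_22 = (-1)^(2+2) * minor(2,2) = -3
Entry delta = -4 - -1 = -3
Det delta = -3 * -3 = 9
New det = -40 + 9 = -31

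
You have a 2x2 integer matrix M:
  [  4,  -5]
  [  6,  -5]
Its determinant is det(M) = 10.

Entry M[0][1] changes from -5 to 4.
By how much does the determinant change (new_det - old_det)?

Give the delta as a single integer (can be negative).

Answer: -54

Derivation:
Cofactor C_01 = -6
Entry delta = 4 - -5 = 9
Det delta = entry_delta * cofactor = 9 * -6 = -54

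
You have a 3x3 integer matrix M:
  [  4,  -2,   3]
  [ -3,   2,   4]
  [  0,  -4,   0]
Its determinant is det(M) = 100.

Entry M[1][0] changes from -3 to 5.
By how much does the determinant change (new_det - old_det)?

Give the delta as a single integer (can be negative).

Cofactor C_10 = -12
Entry delta = 5 - -3 = 8
Det delta = entry_delta * cofactor = 8 * -12 = -96

Answer: -96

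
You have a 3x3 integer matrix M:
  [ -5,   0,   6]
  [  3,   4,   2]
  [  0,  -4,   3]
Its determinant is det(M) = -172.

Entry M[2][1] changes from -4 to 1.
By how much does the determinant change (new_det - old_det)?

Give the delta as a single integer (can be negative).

Answer: 140

Derivation:
Cofactor C_21 = 28
Entry delta = 1 - -4 = 5
Det delta = entry_delta * cofactor = 5 * 28 = 140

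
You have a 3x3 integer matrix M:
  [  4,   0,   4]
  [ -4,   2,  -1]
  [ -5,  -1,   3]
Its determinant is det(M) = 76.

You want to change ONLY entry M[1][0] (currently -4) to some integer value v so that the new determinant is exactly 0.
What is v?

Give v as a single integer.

Answer: 15

Derivation:
det is linear in entry M[1][0]: det = old_det + (v - -4) * C_10
Cofactor C_10 = -4
Want det = 0: 76 + (v - -4) * -4 = 0
  (v - -4) = -76 / -4 = 19
  v = -4 + (19) = 15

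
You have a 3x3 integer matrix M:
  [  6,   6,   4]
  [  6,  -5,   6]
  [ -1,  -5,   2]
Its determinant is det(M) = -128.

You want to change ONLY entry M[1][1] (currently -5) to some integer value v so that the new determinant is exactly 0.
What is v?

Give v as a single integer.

Answer: 3

Derivation:
det is linear in entry M[1][1]: det = old_det + (v - -5) * C_11
Cofactor C_11 = 16
Want det = 0: -128 + (v - -5) * 16 = 0
  (v - -5) = 128 / 16 = 8
  v = -5 + (8) = 3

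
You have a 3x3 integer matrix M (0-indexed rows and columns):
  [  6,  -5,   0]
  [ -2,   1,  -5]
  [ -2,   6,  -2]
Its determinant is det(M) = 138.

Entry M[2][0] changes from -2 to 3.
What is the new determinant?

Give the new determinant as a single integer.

det is linear in row 2: changing M[2][0] by delta changes det by delta * cofactor(2,0).
Cofactor C_20 = (-1)^(2+0) * minor(2,0) = 25
Entry delta = 3 - -2 = 5
Det delta = 5 * 25 = 125
New det = 138 + 125 = 263

Answer: 263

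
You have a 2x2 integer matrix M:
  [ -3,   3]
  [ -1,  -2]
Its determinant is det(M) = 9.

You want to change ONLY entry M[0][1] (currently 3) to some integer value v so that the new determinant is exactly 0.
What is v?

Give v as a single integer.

det is linear in entry M[0][1]: det = old_det + (v - 3) * C_01
Cofactor C_01 = 1
Want det = 0: 9 + (v - 3) * 1 = 0
  (v - 3) = -9 / 1 = -9
  v = 3 + (-9) = -6

Answer: -6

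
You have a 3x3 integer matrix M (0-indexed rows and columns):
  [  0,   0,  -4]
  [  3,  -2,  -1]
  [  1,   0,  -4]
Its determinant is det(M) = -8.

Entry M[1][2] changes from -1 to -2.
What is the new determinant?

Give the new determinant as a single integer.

Answer: -8

Derivation:
det is linear in row 1: changing M[1][2] by delta changes det by delta * cofactor(1,2).
Cofactor C_12 = (-1)^(1+2) * minor(1,2) = 0
Entry delta = -2 - -1 = -1
Det delta = -1 * 0 = 0
New det = -8 + 0 = -8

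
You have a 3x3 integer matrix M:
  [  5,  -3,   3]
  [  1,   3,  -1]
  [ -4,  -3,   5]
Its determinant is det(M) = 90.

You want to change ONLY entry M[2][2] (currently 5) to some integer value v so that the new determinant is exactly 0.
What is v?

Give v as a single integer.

det is linear in entry M[2][2]: det = old_det + (v - 5) * C_22
Cofactor C_22 = 18
Want det = 0: 90 + (v - 5) * 18 = 0
  (v - 5) = -90 / 18 = -5
  v = 5 + (-5) = 0

Answer: 0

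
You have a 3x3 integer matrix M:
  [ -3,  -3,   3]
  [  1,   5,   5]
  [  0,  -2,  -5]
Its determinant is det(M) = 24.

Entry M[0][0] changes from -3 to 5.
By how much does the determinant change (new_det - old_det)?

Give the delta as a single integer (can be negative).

Cofactor C_00 = -15
Entry delta = 5 - -3 = 8
Det delta = entry_delta * cofactor = 8 * -15 = -120

Answer: -120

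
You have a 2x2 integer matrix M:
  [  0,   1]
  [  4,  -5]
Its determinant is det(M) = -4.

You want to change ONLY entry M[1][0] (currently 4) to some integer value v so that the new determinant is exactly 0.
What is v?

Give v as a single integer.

det is linear in entry M[1][0]: det = old_det + (v - 4) * C_10
Cofactor C_10 = -1
Want det = 0: -4 + (v - 4) * -1 = 0
  (v - 4) = 4 / -1 = -4
  v = 4 + (-4) = 0

Answer: 0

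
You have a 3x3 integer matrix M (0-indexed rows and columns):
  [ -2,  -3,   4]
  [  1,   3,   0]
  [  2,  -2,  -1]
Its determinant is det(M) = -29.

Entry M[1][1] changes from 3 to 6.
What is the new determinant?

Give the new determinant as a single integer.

det is linear in row 1: changing M[1][1] by delta changes det by delta * cofactor(1,1).
Cofactor C_11 = (-1)^(1+1) * minor(1,1) = -6
Entry delta = 6 - 3 = 3
Det delta = 3 * -6 = -18
New det = -29 + -18 = -47

Answer: -47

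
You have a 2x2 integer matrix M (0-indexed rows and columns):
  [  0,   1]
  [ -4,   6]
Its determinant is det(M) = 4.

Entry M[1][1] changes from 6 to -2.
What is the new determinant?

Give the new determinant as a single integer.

Answer: 4

Derivation:
det is linear in row 1: changing M[1][1] by delta changes det by delta * cofactor(1,1).
Cofactor C_11 = (-1)^(1+1) * minor(1,1) = 0
Entry delta = -2 - 6 = -8
Det delta = -8 * 0 = 0
New det = 4 + 0 = 4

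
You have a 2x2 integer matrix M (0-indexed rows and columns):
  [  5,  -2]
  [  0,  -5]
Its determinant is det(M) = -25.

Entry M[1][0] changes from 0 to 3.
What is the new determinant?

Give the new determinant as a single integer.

Answer: -19

Derivation:
det is linear in row 1: changing M[1][0] by delta changes det by delta * cofactor(1,0).
Cofactor C_10 = (-1)^(1+0) * minor(1,0) = 2
Entry delta = 3 - 0 = 3
Det delta = 3 * 2 = 6
New det = -25 + 6 = -19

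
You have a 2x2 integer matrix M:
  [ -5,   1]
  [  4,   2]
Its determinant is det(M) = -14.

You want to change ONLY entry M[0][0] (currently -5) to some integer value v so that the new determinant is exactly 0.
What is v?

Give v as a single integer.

Answer: 2

Derivation:
det is linear in entry M[0][0]: det = old_det + (v - -5) * C_00
Cofactor C_00 = 2
Want det = 0: -14 + (v - -5) * 2 = 0
  (v - -5) = 14 / 2 = 7
  v = -5 + (7) = 2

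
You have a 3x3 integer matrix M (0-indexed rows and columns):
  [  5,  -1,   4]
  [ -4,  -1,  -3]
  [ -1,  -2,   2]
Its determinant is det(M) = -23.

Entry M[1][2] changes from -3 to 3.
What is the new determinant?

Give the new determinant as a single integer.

Answer: 43

Derivation:
det is linear in row 1: changing M[1][2] by delta changes det by delta * cofactor(1,2).
Cofactor C_12 = (-1)^(1+2) * minor(1,2) = 11
Entry delta = 3 - -3 = 6
Det delta = 6 * 11 = 66
New det = -23 + 66 = 43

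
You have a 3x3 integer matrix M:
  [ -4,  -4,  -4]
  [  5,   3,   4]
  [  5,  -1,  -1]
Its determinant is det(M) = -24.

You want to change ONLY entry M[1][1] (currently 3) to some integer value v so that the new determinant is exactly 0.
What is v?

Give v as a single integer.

Answer: 4

Derivation:
det is linear in entry M[1][1]: det = old_det + (v - 3) * C_11
Cofactor C_11 = 24
Want det = 0: -24 + (v - 3) * 24 = 0
  (v - 3) = 24 / 24 = 1
  v = 3 + (1) = 4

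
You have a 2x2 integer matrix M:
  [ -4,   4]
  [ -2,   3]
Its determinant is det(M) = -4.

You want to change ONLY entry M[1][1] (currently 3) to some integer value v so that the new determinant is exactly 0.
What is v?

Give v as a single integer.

det is linear in entry M[1][1]: det = old_det + (v - 3) * C_11
Cofactor C_11 = -4
Want det = 0: -4 + (v - 3) * -4 = 0
  (v - 3) = 4 / -4 = -1
  v = 3 + (-1) = 2

Answer: 2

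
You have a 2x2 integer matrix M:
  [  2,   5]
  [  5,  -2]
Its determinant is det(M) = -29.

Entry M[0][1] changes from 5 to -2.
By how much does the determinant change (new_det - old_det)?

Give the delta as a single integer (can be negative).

Cofactor C_01 = -5
Entry delta = -2 - 5 = -7
Det delta = entry_delta * cofactor = -7 * -5 = 35

Answer: 35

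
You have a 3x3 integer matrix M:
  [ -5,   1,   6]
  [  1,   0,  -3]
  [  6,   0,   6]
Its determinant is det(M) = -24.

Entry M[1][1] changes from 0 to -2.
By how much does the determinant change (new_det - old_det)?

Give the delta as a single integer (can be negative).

Answer: 132

Derivation:
Cofactor C_11 = -66
Entry delta = -2 - 0 = -2
Det delta = entry_delta * cofactor = -2 * -66 = 132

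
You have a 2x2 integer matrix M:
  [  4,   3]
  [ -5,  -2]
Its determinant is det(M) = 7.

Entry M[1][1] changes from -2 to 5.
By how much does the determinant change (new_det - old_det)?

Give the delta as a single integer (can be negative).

Answer: 28

Derivation:
Cofactor C_11 = 4
Entry delta = 5 - -2 = 7
Det delta = entry_delta * cofactor = 7 * 4 = 28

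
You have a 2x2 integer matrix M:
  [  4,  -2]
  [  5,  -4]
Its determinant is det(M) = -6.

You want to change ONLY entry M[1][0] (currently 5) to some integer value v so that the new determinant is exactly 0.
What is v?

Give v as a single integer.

Answer: 8

Derivation:
det is linear in entry M[1][0]: det = old_det + (v - 5) * C_10
Cofactor C_10 = 2
Want det = 0: -6 + (v - 5) * 2 = 0
  (v - 5) = 6 / 2 = 3
  v = 5 + (3) = 8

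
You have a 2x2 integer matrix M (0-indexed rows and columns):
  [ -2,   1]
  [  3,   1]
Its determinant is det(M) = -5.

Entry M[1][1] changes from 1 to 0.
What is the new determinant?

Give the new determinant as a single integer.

det is linear in row 1: changing M[1][1] by delta changes det by delta * cofactor(1,1).
Cofactor C_11 = (-1)^(1+1) * minor(1,1) = -2
Entry delta = 0 - 1 = -1
Det delta = -1 * -2 = 2
New det = -5 + 2 = -3

Answer: -3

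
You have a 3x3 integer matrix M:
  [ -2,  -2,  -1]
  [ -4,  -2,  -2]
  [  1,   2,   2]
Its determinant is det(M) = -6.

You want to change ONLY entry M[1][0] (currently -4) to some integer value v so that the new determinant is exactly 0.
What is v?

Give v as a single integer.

Answer: -1

Derivation:
det is linear in entry M[1][0]: det = old_det + (v - -4) * C_10
Cofactor C_10 = 2
Want det = 0: -6 + (v - -4) * 2 = 0
  (v - -4) = 6 / 2 = 3
  v = -4 + (3) = -1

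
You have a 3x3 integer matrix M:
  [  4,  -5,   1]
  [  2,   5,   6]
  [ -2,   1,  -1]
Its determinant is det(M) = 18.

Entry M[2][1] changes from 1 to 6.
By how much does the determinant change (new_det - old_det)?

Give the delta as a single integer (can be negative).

Answer: -110

Derivation:
Cofactor C_21 = -22
Entry delta = 6 - 1 = 5
Det delta = entry_delta * cofactor = 5 * -22 = -110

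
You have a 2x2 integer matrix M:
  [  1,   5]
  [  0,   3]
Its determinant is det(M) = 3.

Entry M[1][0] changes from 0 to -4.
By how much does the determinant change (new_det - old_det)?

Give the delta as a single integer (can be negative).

Answer: 20

Derivation:
Cofactor C_10 = -5
Entry delta = -4 - 0 = -4
Det delta = entry_delta * cofactor = -4 * -5 = 20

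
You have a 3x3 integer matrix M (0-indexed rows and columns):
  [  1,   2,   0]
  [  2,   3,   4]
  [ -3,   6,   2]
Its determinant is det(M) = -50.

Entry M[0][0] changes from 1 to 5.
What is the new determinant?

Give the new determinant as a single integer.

Answer: -122

Derivation:
det is linear in row 0: changing M[0][0] by delta changes det by delta * cofactor(0,0).
Cofactor C_00 = (-1)^(0+0) * minor(0,0) = -18
Entry delta = 5 - 1 = 4
Det delta = 4 * -18 = -72
New det = -50 + -72 = -122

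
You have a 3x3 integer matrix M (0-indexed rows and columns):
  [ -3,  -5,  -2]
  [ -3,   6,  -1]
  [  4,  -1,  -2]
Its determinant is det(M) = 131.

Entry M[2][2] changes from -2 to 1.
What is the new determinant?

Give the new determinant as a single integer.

Answer: 32

Derivation:
det is linear in row 2: changing M[2][2] by delta changes det by delta * cofactor(2,2).
Cofactor C_22 = (-1)^(2+2) * minor(2,2) = -33
Entry delta = 1 - -2 = 3
Det delta = 3 * -33 = -99
New det = 131 + -99 = 32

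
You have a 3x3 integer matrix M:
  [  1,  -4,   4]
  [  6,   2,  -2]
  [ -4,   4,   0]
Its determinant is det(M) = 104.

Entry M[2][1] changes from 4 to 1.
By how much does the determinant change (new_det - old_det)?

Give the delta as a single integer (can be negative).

Cofactor C_21 = 26
Entry delta = 1 - 4 = -3
Det delta = entry_delta * cofactor = -3 * 26 = -78

Answer: -78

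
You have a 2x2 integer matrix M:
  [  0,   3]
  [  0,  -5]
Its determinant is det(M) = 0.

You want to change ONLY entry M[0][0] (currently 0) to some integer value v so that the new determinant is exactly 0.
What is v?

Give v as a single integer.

Answer: 0

Derivation:
det is linear in entry M[0][0]: det = old_det + (v - 0) * C_00
Cofactor C_00 = -5
Want det = 0: 0 + (v - 0) * -5 = 0
  (v - 0) = 0 / -5 = 0
  v = 0 + (0) = 0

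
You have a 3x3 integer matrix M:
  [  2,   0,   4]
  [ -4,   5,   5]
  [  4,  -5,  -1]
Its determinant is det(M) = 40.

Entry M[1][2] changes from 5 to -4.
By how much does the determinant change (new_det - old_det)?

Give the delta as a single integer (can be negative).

Cofactor C_12 = 10
Entry delta = -4 - 5 = -9
Det delta = entry_delta * cofactor = -9 * 10 = -90

Answer: -90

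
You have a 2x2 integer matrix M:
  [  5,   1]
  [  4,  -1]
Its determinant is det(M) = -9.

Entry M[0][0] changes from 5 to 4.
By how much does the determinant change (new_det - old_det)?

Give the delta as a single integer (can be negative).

Answer: 1

Derivation:
Cofactor C_00 = -1
Entry delta = 4 - 5 = -1
Det delta = entry_delta * cofactor = -1 * -1 = 1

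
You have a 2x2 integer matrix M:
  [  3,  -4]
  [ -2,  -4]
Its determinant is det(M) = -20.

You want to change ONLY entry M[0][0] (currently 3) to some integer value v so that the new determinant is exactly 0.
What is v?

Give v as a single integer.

Answer: -2

Derivation:
det is linear in entry M[0][0]: det = old_det + (v - 3) * C_00
Cofactor C_00 = -4
Want det = 0: -20 + (v - 3) * -4 = 0
  (v - 3) = 20 / -4 = -5
  v = 3 + (-5) = -2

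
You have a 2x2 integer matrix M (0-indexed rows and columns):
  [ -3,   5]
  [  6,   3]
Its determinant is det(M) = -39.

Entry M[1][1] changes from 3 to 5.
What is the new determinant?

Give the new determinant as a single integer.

det is linear in row 1: changing M[1][1] by delta changes det by delta * cofactor(1,1).
Cofactor C_11 = (-1)^(1+1) * minor(1,1) = -3
Entry delta = 5 - 3 = 2
Det delta = 2 * -3 = -6
New det = -39 + -6 = -45

Answer: -45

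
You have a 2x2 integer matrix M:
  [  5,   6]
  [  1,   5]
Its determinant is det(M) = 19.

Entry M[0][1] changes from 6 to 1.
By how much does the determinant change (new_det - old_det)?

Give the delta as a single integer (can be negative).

Cofactor C_01 = -1
Entry delta = 1 - 6 = -5
Det delta = entry_delta * cofactor = -5 * -1 = 5

Answer: 5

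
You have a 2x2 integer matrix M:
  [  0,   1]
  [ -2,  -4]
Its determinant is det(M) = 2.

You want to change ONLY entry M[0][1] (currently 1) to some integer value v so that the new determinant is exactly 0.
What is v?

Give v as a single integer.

det is linear in entry M[0][1]: det = old_det + (v - 1) * C_01
Cofactor C_01 = 2
Want det = 0: 2 + (v - 1) * 2 = 0
  (v - 1) = -2 / 2 = -1
  v = 1 + (-1) = 0

Answer: 0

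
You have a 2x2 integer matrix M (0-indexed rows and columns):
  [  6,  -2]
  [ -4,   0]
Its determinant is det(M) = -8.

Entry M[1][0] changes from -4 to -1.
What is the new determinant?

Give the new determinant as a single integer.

det is linear in row 1: changing M[1][0] by delta changes det by delta * cofactor(1,0).
Cofactor C_10 = (-1)^(1+0) * minor(1,0) = 2
Entry delta = -1 - -4 = 3
Det delta = 3 * 2 = 6
New det = -8 + 6 = -2

Answer: -2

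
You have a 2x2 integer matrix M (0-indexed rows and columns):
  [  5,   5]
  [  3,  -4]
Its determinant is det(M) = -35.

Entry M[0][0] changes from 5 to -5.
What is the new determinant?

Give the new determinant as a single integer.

Answer: 5

Derivation:
det is linear in row 0: changing M[0][0] by delta changes det by delta * cofactor(0,0).
Cofactor C_00 = (-1)^(0+0) * minor(0,0) = -4
Entry delta = -5 - 5 = -10
Det delta = -10 * -4 = 40
New det = -35 + 40 = 5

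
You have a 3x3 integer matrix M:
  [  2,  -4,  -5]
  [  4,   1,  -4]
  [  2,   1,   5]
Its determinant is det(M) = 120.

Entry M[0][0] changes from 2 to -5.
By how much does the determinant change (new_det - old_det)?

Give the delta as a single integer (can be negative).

Cofactor C_00 = 9
Entry delta = -5 - 2 = -7
Det delta = entry_delta * cofactor = -7 * 9 = -63

Answer: -63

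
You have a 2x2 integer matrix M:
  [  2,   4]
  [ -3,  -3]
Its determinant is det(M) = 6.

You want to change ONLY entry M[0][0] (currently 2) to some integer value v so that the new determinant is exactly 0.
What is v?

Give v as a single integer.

Answer: 4

Derivation:
det is linear in entry M[0][0]: det = old_det + (v - 2) * C_00
Cofactor C_00 = -3
Want det = 0: 6 + (v - 2) * -3 = 0
  (v - 2) = -6 / -3 = 2
  v = 2 + (2) = 4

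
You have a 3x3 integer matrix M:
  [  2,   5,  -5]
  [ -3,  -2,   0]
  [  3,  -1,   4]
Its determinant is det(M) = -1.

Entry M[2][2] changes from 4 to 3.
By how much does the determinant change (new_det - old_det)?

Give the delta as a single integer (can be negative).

Cofactor C_22 = 11
Entry delta = 3 - 4 = -1
Det delta = entry_delta * cofactor = -1 * 11 = -11

Answer: -11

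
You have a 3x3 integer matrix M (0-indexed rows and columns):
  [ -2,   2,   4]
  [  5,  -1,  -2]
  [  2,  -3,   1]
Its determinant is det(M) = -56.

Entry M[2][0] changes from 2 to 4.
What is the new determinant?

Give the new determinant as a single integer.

det is linear in row 2: changing M[2][0] by delta changes det by delta * cofactor(2,0).
Cofactor C_20 = (-1)^(2+0) * minor(2,0) = 0
Entry delta = 4 - 2 = 2
Det delta = 2 * 0 = 0
New det = -56 + 0 = -56

Answer: -56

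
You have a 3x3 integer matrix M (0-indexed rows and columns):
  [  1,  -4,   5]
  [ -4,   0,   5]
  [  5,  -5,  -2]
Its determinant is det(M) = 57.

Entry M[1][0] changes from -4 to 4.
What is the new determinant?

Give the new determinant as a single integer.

Answer: -207

Derivation:
det is linear in row 1: changing M[1][0] by delta changes det by delta * cofactor(1,0).
Cofactor C_10 = (-1)^(1+0) * minor(1,0) = -33
Entry delta = 4 - -4 = 8
Det delta = 8 * -33 = -264
New det = 57 + -264 = -207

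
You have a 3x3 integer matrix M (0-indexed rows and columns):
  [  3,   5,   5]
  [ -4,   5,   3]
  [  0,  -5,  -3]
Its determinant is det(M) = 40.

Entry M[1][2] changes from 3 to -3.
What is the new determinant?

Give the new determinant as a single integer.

Answer: -50

Derivation:
det is linear in row 1: changing M[1][2] by delta changes det by delta * cofactor(1,2).
Cofactor C_12 = (-1)^(1+2) * minor(1,2) = 15
Entry delta = -3 - 3 = -6
Det delta = -6 * 15 = -90
New det = 40 + -90 = -50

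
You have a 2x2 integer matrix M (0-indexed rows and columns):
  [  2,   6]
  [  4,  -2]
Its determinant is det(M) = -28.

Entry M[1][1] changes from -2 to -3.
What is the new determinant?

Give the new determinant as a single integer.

det is linear in row 1: changing M[1][1] by delta changes det by delta * cofactor(1,1).
Cofactor C_11 = (-1)^(1+1) * minor(1,1) = 2
Entry delta = -3 - -2 = -1
Det delta = -1 * 2 = -2
New det = -28 + -2 = -30

Answer: -30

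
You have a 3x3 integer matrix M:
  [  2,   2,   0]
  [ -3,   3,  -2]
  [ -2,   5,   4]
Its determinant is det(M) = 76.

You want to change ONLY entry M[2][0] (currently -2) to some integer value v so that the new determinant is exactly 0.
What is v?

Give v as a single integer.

Answer: 17

Derivation:
det is linear in entry M[2][0]: det = old_det + (v - -2) * C_20
Cofactor C_20 = -4
Want det = 0: 76 + (v - -2) * -4 = 0
  (v - -2) = -76 / -4 = 19
  v = -2 + (19) = 17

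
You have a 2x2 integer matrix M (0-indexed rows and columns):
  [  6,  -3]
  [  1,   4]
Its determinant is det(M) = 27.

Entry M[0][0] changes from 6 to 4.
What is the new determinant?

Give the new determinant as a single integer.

Answer: 19

Derivation:
det is linear in row 0: changing M[0][0] by delta changes det by delta * cofactor(0,0).
Cofactor C_00 = (-1)^(0+0) * minor(0,0) = 4
Entry delta = 4 - 6 = -2
Det delta = -2 * 4 = -8
New det = 27 + -8 = 19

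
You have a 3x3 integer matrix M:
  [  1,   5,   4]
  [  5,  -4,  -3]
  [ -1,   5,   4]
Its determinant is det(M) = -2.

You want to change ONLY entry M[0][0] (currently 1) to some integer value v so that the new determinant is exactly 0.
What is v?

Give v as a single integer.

Answer: -1

Derivation:
det is linear in entry M[0][0]: det = old_det + (v - 1) * C_00
Cofactor C_00 = -1
Want det = 0: -2 + (v - 1) * -1 = 0
  (v - 1) = 2 / -1 = -2
  v = 1 + (-2) = -1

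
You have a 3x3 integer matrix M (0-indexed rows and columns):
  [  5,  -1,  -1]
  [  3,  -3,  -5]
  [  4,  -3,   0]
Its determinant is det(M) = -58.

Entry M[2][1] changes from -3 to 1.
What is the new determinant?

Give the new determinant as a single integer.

Answer: 30

Derivation:
det is linear in row 2: changing M[2][1] by delta changes det by delta * cofactor(2,1).
Cofactor C_21 = (-1)^(2+1) * minor(2,1) = 22
Entry delta = 1 - -3 = 4
Det delta = 4 * 22 = 88
New det = -58 + 88 = 30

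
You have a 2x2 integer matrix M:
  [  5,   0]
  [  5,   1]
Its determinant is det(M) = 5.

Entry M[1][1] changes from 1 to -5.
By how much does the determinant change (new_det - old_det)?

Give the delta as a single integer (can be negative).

Answer: -30

Derivation:
Cofactor C_11 = 5
Entry delta = -5 - 1 = -6
Det delta = entry_delta * cofactor = -6 * 5 = -30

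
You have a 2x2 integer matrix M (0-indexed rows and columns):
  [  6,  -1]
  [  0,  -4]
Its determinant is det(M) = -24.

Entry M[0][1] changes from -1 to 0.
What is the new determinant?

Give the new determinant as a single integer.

Answer: -24

Derivation:
det is linear in row 0: changing M[0][1] by delta changes det by delta * cofactor(0,1).
Cofactor C_01 = (-1)^(0+1) * minor(0,1) = 0
Entry delta = 0 - -1 = 1
Det delta = 1 * 0 = 0
New det = -24 + 0 = -24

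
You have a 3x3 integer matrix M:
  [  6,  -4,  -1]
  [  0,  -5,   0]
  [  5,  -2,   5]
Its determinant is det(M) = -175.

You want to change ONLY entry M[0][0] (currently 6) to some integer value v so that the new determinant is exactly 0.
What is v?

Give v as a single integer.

Answer: -1

Derivation:
det is linear in entry M[0][0]: det = old_det + (v - 6) * C_00
Cofactor C_00 = -25
Want det = 0: -175 + (v - 6) * -25 = 0
  (v - 6) = 175 / -25 = -7
  v = 6 + (-7) = -1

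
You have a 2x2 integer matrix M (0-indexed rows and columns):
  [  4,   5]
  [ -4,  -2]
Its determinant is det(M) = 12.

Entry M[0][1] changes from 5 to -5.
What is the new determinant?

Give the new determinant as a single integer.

Answer: -28

Derivation:
det is linear in row 0: changing M[0][1] by delta changes det by delta * cofactor(0,1).
Cofactor C_01 = (-1)^(0+1) * minor(0,1) = 4
Entry delta = -5 - 5 = -10
Det delta = -10 * 4 = -40
New det = 12 + -40 = -28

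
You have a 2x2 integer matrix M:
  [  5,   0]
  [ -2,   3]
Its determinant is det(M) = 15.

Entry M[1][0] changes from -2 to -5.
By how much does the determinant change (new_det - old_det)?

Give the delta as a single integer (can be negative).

Cofactor C_10 = 0
Entry delta = -5 - -2 = -3
Det delta = entry_delta * cofactor = -3 * 0 = 0

Answer: 0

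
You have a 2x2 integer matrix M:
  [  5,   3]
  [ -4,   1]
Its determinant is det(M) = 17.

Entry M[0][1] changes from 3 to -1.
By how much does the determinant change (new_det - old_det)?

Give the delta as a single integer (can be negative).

Cofactor C_01 = 4
Entry delta = -1 - 3 = -4
Det delta = entry_delta * cofactor = -4 * 4 = -16

Answer: -16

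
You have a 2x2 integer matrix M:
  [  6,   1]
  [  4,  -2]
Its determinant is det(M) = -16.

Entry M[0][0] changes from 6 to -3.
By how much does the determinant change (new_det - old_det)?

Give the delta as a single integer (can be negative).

Cofactor C_00 = -2
Entry delta = -3 - 6 = -9
Det delta = entry_delta * cofactor = -9 * -2 = 18

Answer: 18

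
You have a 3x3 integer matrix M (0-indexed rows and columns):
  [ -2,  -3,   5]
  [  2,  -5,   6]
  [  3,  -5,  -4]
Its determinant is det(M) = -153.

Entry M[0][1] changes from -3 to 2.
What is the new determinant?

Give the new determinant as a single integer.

Answer: -23

Derivation:
det is linear in row 0: changing M[0][1] by delta changes det by delta * cofactor(0,1).
Cofactor C_01 = (-1)^(0+1) * minor(0,1) = 26
Entry delta = 2 - -3 = 5
Det delta = 5 * 26 = 130
New det = -153 + 130 = -23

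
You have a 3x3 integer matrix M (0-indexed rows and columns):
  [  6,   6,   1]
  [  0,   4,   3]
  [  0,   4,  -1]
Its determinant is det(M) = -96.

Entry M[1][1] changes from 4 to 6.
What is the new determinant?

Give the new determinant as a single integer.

Answer: -108

Derivation:
det is linear in row 1: changing M[1][1] by delta changes det by delta * cofactor(1,1).
Cofactor C_11 = (-1)^(1+1) * minor(1,1) = -6
Entry delta = 6 - 4 = 2
Det delta = 2 * -6 = -12
New det = -96 + -12 = -108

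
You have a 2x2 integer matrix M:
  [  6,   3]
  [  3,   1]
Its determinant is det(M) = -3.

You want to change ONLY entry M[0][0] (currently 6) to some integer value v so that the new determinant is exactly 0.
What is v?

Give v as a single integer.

det is linear in entry M[0][0]: det = old_det + (v - 6) * C_00
Cofactor C_00 = 1
Want det = 0: -3 + (v - 6) * 1 = 0
  (v - 6) = 3 / 1 = 3
  v = 6 + (3) = 9

Answer: 9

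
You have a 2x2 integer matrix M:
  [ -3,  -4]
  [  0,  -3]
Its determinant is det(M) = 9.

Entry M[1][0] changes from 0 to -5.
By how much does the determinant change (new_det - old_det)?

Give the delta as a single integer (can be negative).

Cofactor C_10 = 4
Entry delta = -5 - 0 = -5
Det delta = entry_delta * cofactor = -5 * 4 = -20

Answer: -20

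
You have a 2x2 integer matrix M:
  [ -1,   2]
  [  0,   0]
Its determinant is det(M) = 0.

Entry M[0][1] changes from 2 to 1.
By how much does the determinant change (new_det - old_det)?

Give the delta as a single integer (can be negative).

Answer: 0

Derivation:
Cofactor C_01 = 0
Entry delta = 1 - 2 = -1
Det delta = entry_delta * cofactor = -1 * 0 = 0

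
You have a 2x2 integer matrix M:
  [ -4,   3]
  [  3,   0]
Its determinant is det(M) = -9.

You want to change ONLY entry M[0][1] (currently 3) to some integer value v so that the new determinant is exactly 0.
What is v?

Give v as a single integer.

Answer: 0

Derivation:
det is linear in entry M[0][1]: det = old_det + (v - 3) * C_01
Cofactor C_01 = -3
Want det = 0: -9 + (v - 3) * -3 = 0
  (v - 3) = 9 / -3 = -3
  v = 3 + (-3) = 0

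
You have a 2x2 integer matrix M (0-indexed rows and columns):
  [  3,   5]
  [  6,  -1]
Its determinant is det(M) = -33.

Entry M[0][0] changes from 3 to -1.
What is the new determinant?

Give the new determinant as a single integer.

Answer: -29

Derivation:
det is linear in row 0: changing M[0][0] by delta changes det by delta * cofactor(0,0).
Cofactor C_00 = (-1)^(0+0) * minor(0,0) = -1
Entry delta = -1 - 3 = -4
Det delta = -4 * -1 = 4
New det = -33 + 4 = -29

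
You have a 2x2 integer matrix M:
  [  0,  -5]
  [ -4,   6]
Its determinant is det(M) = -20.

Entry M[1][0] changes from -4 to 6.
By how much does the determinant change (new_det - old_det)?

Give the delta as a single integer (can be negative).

Answer: 50

Derivation:
Cofactor C_10 = 5
Entry delta = 6 - -4 = 10
Det delta = entry_delta * cofactor = 10 * 5 = 50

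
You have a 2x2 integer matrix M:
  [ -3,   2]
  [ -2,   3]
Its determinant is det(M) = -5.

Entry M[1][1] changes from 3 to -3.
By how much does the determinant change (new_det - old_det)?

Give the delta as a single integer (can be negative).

Answer: 18

Derivation:
Cofactor C_11 = -3
Entry delta = -3 - 3 = -6
Det delta = entry_delta * cofactor = -6 * -3 = 18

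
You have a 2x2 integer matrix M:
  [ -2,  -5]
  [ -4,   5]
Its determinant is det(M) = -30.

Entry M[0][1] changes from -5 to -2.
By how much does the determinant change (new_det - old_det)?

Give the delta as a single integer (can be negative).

Cofactor C_01 = 4
Entry delta = -2 - -5 = 3
Det delta = entry_delta * cofactor = 3 * 4 = 12

Answer: 12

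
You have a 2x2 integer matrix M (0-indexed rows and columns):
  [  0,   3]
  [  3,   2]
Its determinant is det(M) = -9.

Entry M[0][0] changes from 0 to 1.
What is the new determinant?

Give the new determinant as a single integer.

Answer: -7

Derivation:
det is linear in row 0: changing M[0][0] by delta changes det by delta * cofactor(0,0).
Cofactor C_00 = (-1)^(0+0) * minor(0,0) = 2
Entry delta = 1 - 0 = 1
Det delta = 1 * 2 = 2
New det = -9 + 2 = -7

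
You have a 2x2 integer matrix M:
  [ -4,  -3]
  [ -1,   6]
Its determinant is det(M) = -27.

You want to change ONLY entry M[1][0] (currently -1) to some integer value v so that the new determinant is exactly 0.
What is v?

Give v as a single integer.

det is linear in entry M[1][0]: det = old_det + (v - -1) * C_10
Cofactor C_10 = 3
Want det = 0: -27 + (v - -1) * 3 = 0
  (v - -1) = 27 / 3 = 9
  v = -1 + (9) = 8

Answer: 8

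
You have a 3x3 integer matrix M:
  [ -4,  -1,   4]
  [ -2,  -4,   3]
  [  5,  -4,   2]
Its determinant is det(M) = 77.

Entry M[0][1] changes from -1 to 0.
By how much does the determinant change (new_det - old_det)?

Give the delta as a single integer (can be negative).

Answer: 19

Derivation:
Cofactor C_01 = 19
Entry delta = 0 - -1 = 1
Det delta = entry_delta * cofactor = 1 * 19 = 19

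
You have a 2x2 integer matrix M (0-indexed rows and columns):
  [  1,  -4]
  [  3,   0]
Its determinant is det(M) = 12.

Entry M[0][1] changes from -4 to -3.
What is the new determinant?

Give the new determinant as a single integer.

Answer: 9

Derivation:
det is linear in row 0: changing M[0][1] by delta changes det by delta * cofactor(0,1).
Cofactor C_01 = (-1)^(0+1) * minor(0,1) = -3
Entry delta = -3 - -4 = 1
Det delta = 1 * -3 = -3
New det = 12 + -3 = 9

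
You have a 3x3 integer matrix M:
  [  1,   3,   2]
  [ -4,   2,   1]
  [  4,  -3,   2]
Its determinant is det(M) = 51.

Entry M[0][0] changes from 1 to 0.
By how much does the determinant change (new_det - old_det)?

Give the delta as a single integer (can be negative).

Cofactor C_00 = 7
Entry delta = 0 - 1 = -1
Det delta = entry_delta * cofactor = -1 * 7 = -7

Answer: -7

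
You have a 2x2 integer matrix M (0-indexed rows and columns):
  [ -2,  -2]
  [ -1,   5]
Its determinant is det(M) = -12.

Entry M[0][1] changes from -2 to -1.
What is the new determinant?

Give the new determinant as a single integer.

Answer: -11

Derivation:
det is linear in row 0: changing M[0][1] by delta changes det by delta * cofactor(0,1).
Cofactor C_01 = (-1)^(0+1) * minor(0,1) = 1
Entry delta = -1 - -2 = 1
Det delta = 1 * 1 = 1
New det = -12 + 1 = -11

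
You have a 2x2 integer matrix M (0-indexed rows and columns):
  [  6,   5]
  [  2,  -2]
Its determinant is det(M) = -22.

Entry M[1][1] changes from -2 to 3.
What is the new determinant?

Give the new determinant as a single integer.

Answer: 8

Derivation:
det is linear in row 1: changing M[1][1] by delta changes det by delta * cofactor(1,1).
Cofactor C_11 = (-1)^(1+1) * minor(1,1) = 6
Entry delta = 3 - -2 = 5
Det delta = 5 * 6 = 30
New det = -22 + 30 = 8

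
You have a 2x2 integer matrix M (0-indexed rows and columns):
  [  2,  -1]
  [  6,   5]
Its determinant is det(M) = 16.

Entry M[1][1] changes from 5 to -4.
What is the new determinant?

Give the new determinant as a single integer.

Answer: -2

Derivation:
det is linear in row 1: changing M[1][1] by delta changes det by delta * cofactor(1,1).
Cofactor C_11 = (-1)^(1+1) * minor(1,1) = 2
Entry delta = -4 - 5 = -9
Det delta = -9 * 2 = -18
New det = 16 + -18 = -2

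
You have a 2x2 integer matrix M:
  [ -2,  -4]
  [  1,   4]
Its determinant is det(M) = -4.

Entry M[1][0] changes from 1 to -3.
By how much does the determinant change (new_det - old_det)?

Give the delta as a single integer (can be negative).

Answer: -16

Derivation:
Cofactor C_10 = 4
Entry delta = -3 - 1 = -4
Det delta = entry_delta * cofactor = -4 * 4 = -16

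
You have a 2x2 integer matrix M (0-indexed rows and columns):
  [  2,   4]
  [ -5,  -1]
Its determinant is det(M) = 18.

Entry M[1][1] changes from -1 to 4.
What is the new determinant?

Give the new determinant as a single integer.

Answer: 28

Derivation:
det is linear in row 1: changing M[1][1] by delta changes det by delta * cofactor(1,1).
Cofactor C_11 = (-1)^(1+1) * minor(1,1) = 2
Entry delta = 4 - -1 = 5
Det delta = 5 * 2 = 10
New det = 18 + 10 = 28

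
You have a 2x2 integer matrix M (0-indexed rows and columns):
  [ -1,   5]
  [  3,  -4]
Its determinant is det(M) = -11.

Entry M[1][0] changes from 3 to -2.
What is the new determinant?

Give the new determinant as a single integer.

Answer: 14

Derivation:
det is linear in row 1: changing M[1][0] by delta changes det by delta * cofactor(1,0).
Cofactor C_10 = (-1)^(1+0) * minor(1,0) = -5
Entry delta = -2 - 3 = -5
Det delta = -5 * -5 = 25
New det = -11 + 25 = 14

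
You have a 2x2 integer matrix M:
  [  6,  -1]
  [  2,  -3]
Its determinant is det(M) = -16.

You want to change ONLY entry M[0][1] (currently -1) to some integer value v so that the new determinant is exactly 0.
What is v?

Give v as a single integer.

det is linear in entry M[0][1]: det = old_det + (v - -1) * C_01
Cofactor C_01 = -2
Want det = 0: -16 + (v - -1) * -2 = 0
  (v - -1) = 16 / -2 = -8
  v = -1 + (-8) = -9

Answer: -9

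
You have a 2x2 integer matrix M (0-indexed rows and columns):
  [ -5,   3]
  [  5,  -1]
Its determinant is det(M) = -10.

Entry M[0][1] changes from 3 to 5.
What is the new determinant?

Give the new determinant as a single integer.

det is linear in row 0: changing M[0][1] by delta changes det by delta * cofactor(0,1).
Cofactor C_01 = (-1)^(0+1) * minor(0,1) = -5
Entry delta = 5 - 3 = 2
Det delta = 2 * -5 = -10
New det = -10 + -10 = -20

Answer: -20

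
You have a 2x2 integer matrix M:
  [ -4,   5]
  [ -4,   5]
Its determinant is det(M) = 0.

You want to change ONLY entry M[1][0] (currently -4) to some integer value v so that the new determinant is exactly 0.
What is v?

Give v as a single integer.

Answer: -4

Derivation:
det is linear in entry M[1][0]: det = old_det + (v - -4) * C_10
Cofactor C_10 = -5
Want det = 0: 0 + (v - -4) * -5 = 0
  (v - -4) = 0 / -5 = 0
  v = -4 + (0) = -4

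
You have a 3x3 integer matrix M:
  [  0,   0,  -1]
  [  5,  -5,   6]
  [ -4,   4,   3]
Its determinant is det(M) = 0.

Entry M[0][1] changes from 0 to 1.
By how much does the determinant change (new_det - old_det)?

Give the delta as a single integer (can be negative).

Answer: -39

Derivation:
Cofactor C_01 = -39
Entry delta = 1 - 0 = 1
Det delta = entry_delta * cofactor = 1 * -39 = -39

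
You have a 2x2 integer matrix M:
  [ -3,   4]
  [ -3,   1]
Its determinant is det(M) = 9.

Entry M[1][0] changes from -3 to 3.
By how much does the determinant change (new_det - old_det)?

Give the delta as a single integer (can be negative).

Answer: -24

Derivation:
Cofactor C_10 = -4
Entry delta = 3 - -3 = 6
Det delta = entry_delta * cofactor = 6 * -4 = -24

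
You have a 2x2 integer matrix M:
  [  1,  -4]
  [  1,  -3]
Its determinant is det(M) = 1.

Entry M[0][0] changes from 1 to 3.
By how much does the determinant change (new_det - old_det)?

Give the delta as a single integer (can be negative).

Answer: -6

Derivation:
Cofactor C_00 = -3
Entry delta = 3 - 1 = 2
Det delta = entry_delta * cofactor = 2 * -3 = -6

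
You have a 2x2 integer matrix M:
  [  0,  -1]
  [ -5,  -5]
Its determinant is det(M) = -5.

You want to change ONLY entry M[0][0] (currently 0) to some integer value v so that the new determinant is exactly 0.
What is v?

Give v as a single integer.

det is linear in entry M[0][0]: det = old_det + (v - 0) * C_00
Cofactor C_00 = -5
Want det = 0: -5 + (v - 0) * -5 = 0
  (v - 0) = 5 / -5 = -1
  v = 0 + (-1) = -1

Answer: -1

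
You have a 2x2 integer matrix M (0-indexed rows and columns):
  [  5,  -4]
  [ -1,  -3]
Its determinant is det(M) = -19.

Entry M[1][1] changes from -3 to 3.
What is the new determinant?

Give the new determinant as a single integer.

Answer: 11

Derivation:
det is linear in row 1: changing M[1][1] by delta changes det by delta * cofactor(1,1).
Cofactor C_11 = (-1)^(1+1) * minor(1,1) = 5
Entry delta = 3 - -3 = 6
Det delta = 6 * 5 = 30
New det = -19 + 30 = 11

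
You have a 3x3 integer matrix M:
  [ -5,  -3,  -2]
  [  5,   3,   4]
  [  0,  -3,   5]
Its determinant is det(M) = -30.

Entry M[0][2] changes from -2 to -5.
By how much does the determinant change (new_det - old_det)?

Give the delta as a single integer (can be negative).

Cofactor C_02 = -15
Entry delta = -5 - -2 = -3
Det delta = entry_delta * cofactor = -3 * -15 = 45

Answer: 45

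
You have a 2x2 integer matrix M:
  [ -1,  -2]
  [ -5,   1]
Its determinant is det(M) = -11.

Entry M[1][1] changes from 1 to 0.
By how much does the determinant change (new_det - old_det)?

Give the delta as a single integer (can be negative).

Cofactor C_11 = -1
Entry delta = 0 - 1 = -1
Det delta = entry_delta * cofactor = -1 * -1 = 1

Answer: 1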